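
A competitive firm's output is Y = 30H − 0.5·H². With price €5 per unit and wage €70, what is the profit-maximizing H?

The marginal product of H is MP_H = 30 − H.
A price-taking firm hires until the value of the marginal product equals the wage: P·MP_H = w, so 5·(30 − H) = 70.
Then 30 − H = 14, giving H = 16.

H* = 16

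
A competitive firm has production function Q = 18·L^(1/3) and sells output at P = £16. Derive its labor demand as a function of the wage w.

L(w) = (96/w)^(3/2)

MP_L = (1/3)·18·L^(-2/3) = 6·L^(-2/3).
Setting P·MP_L = w: 96·L^(-2/3) = w.
Solving for L: L^(-2/3) = w/96, so L = (96/w)^(3/2).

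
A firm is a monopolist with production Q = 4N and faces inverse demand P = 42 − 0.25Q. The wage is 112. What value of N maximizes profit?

Marginal revenue from the inverse demand is MR = 42 − 0.5Q.
The marginal product is MP_N = 4.
A monopolist hires until marginal revenue product equals the wage: MR·MP_N = w.
(42 − 2N)·4 = 112, so N = 7.

N* = 7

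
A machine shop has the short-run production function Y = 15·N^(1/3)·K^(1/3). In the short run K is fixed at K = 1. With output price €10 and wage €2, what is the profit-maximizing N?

N* = 125

With K = 1, MP_N = (1/3)·15·N^(-2/3)·1^(1/3) = 5·N^(-2/3).
Profit maximization for a price taker requires P·MP_N = w: 10·5·N^(-2/3) = 2.
So N^(-2/3) = 0.04, which gives N = 125.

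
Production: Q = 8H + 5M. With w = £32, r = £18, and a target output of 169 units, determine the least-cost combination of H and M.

The inputs are perfect substitutes, so the firm uses whichever has the lower cost per unit of output.
Cost per unit of output via H is w/8 = 4; via M it is r/5 = 3.6. M is cheaper.
Producing Q = 169 with M alone: H = 0, M = 33.8.

H* = 0, M* = 33.8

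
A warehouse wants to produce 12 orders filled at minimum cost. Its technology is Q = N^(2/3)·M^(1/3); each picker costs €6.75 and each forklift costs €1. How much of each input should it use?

N* = 8, M* = 27

Cost minimization requires the marginal rate of technical substitution to equal the input-price ratio: MP_N/MP_M = w/r.
Here MP_N/MP_M = (2/3)·(M/N)/(1/3) = 2·(M/N). Setting this equal to 6.75/1 = 6.75 gives M = 3.375N.
Substituting into Q = 12: N^(2/3)·(3.375N)^(1/3) = 12.
Solving, N = 8 and M = 27.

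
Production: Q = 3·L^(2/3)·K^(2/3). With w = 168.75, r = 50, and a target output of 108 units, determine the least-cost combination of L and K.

Cost minimization requires the marginal rate of technical substitution to equal the input-price ratio: MP_L/MP_K = w/r.
Here MP_L/MP_K = (2/3)·(K/L)/(2/3) = (K/L). Setting this equal to 168.75/50 = 3.375 gives K = 3.375L.
Substituting into Q = 108: 3·L^(2/3)·(3.375L)^(2/3) = 108.
Solving, L = 8 and K = 27.

L* = 8, K* = 27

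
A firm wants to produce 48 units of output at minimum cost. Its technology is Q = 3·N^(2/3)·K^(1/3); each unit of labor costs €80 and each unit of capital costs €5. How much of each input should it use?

Cost minimization requires the marginal rate of technical substitution to equal the input-price ratio: MP_N/MP_K = w/r.
Here MP_N/MP_K = (2/3)·(K/N)/(1/3) = 2·(K/N). Setting this equal to 80/5 = 16 gives K = 8N.
Substituting into Q = 48: 3·N^(2/3)·(8N)^(1/3) = 48.
Solving, N = 8 and K = 64.

N* = 8, K* = 64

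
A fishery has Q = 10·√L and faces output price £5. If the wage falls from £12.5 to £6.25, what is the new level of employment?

L* = 16

From P·MP_L = w with MP_L = 5·L^(-1/2), the labor demand is L(w) = (25/w)^(2).
At w = 12.5: L = 4. At w = 6.25: L = 16.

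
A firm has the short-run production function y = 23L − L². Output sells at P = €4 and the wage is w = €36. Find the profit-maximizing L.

L* = 7

The marginal product of L is MP_L = 23 − 2L.
A price-taking firm hires until the value of the marginal product equals the wage: P·MP_L = w, so 4·(23 − 2L) = 36.
Then 23 − 2L = 9, giving L = 7.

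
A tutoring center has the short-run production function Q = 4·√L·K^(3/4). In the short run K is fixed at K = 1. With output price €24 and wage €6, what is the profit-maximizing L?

With K = 1, MP_L = (1/2)·4·L^(-1/2)·1^(3/4) = 2·L^(-1/2).
Profit maximization for a price taker requires P·MP_L = w: 24·2·L^(-1/2) = 6.
So L^(-1/2) = 0.125, which gives L = 64.

L* = 64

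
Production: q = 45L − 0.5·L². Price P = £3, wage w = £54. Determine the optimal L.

The marginal product of L is MP_L = 45 − L.
A price-taking firm hires until the value of the marginal product equals the wage: P·MP_L = w, so 3·(45 − L) = 54.
Then 45 − L = 18, giving L = 27.

L* = 27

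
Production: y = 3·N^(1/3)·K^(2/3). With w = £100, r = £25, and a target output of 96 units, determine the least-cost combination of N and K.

Cost minimization requires the marginal rate of technical substitution to equal the input-price ratio: MP_N/MP_K = w/r.
Here MP_N/MP_K = (1/3)·(K/N)/(2/3) = 0.5·(K/N). Setting this equal to 100/25 = 4 gives K = 8N.
Substituting into y = 96: 3·N^(1/3)·(8N)^(2/3) = 96.
Solving, N = 8 and K = 64.

N* = 8, K* = 64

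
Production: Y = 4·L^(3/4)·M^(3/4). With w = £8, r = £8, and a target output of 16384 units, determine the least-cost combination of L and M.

L* = 256, M* = 256

Cost minimization requires the marginal rate of technical substitution to equal the input-price ratio: MP_L/MP_M = w/r.
Here MP_L/MP_M = (3/4)·(M/L)/(3/4) = (M/L). Setting this equal to 8/8 = 1 gives M = L.
Substituting into Y = 16384: 4·L^(3/4)·(L)^(3/4) = 16384.
Solving, L = 256 and M = 256.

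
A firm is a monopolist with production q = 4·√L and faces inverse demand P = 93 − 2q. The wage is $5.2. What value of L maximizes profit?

Marginal revenue from the inverse demand is MR = 93 − 4q.
The marginal product is MP_L = 2·L^(-1/2).
A monopolist hires until marginal revenue product equals the wage: MR·MP_L = w.
At L, q = 4·√L. Substituting and solving: (93 − 16·√L)·2·L^(-1/2) = 5.2 gives L = 25.

L* = 25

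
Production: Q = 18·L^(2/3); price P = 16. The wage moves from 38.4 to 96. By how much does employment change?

From P·MP_L = w with MP_L = 12·L^(-1/3), the labor demand is L(w) = (192/w)^(3).
At w = 38.4: L = 125. At w = 96: L = 8.
ΔL = 8 − 125 = -117.

ΔL = -117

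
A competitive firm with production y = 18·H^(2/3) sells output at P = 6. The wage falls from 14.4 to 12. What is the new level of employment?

H* = 216

From P·MP_H = w with MP_H = 12·H^(-1/3), the labor demand is H(w) = (72/w)^(3).
At w = 14.4: H = 125. At w = 12: H = 216.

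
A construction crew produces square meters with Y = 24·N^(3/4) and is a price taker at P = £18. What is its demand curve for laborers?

MP_N = (3/4)·24·N^(-1/4) = 18·N^(-1/4).
Setting P·MP_N = w: 324·N^(-1/4) = w.
Solving for N: N^(-1/4) = w/324, so N = (324/w)^(4).

N(w) = (324/w)^(4)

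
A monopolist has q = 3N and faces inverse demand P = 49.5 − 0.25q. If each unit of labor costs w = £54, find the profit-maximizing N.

N* = 21

Marginal revenue from the inverse demand is MR = 49.5 − 0.5q.
The marginal product is MP_N = 3.
A monopolist hires until marginal revenue product equals the wage: MR·MP_N = w.
(49.5 − 1.5N)·3 = 54, so N = 21.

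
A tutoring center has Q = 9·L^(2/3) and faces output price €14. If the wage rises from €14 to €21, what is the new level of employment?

From P·MP_L = w with MP_L = 6·L^(-1/3), the labor demand is L(w) = (84/w)^(3).
At w = 14: L = 216. At w = 21: L = 64.

L* = 64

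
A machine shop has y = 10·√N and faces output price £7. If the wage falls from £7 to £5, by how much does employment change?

ΔN = 24

From P·MP_N = w with MP_N = 5·N^(-1/2), the labor demand is N(w) = (35/w)^(2).
At w = 7: N = 25. At w = 5: N = 49.
ΔN = 49 − 25 = 24.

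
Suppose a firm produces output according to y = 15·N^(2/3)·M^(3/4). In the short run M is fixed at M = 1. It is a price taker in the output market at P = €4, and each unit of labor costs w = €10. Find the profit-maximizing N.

With M = 1, MP_N = (2/3)·15·N^(-1/3)·1^(3/4) = 10·N^(-1/3).
Profit maximization for a price taker requires P·MP_N = w: 4·10·N^(-1/3) = 10.
So N^(-1/3) = 0.25, which gives N = 64.

N* = 64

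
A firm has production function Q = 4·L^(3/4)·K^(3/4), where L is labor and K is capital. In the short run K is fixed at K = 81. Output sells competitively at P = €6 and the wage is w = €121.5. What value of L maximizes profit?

L* = 256

With K = 81, MP_L = (3/4)·4·L^(-1/4)·81^(3/4) = 81·L^(-1/4).
Profit maximization for a price taker requires P·MP_L = w: 6·81·L^(-1/4) = 121.5.
So L^(-1/4) = 0.25, which gives L = 256.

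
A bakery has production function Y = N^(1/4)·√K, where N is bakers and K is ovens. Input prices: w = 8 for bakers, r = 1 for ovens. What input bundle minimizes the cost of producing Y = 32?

Cost minimization requires the marginal rate of technical substitution to equal the input-price ratio: MP_N/MP_K = w/r.
Here MP_N/MP_K = (1/4)·(K/N)/(1/2) = 0.5·(K/N). Setting this equal to 8/1 = 8 gives K = 16N.
Substituting into Y = 32: N^(1/4)·(16N)^(1/2) = 32.
Solving, N = 16 and K = 256.

N* = 16, K* = 256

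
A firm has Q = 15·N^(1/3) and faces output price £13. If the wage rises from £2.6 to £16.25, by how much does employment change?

ΔN = -117

From P·MP_N = w with MP_N = 5·N^(-2/3), the labor demand is N(w) = (65/w)^(3/2).
At w = 2.6: N = 125. At w = 16.25: N = 8.
ΔN = 8 − 125 = -117.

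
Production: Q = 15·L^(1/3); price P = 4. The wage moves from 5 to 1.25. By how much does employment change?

ΔL = 56

From P·MP_L = w with MP_L = 5·L^(-2/3), the labor demand is L(w) = (20/w)^(3/2).
At w = 5: L = 8. At w = 1.25: L = 64.
ΔL = 64 − 8 = 56.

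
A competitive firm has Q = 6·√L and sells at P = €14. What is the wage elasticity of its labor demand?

ε = -2

MP_L = (1/2)·6·L^(-1/2), so P·MP_L = w gives 42·L^(-1/2) = w.
Solving, L(w) = (42/w)^(2). This is a constant-elasticity form: L ∝ w^(−2), so ε = −2.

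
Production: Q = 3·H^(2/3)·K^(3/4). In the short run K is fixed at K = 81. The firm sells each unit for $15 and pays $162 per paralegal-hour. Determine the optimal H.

With K = 81, MP_H = (2/3)·3·H^(-1/3)·81^(3/4) = 54·H^(-1/3).
Profit maximization for a price taker requires P·MP_H = w: 15·54·H^(-1/3) = 162.
So H^(-1/3) = 0.2, which gives H = 125.

H* = 125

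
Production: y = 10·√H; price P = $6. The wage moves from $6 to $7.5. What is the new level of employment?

From P·MP_H = w with MP_H = 5·H^(-1/2), the labor demand is H(w) = (30/w)^(2).
At w = 6: H = 25. At w = 7.5: H = 16.

H* = 16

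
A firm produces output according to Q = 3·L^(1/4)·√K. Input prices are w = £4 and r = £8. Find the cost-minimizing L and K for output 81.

L* = 81, K* = 81

Cost minimization requires the marginal rate of technical substitution to equal the input-price ratio: MP_L/MP_K = w/r.
Here MP_L/MP_K = (1/4)·(K/L)/(1/2) = 0.5·(K/L). Setting this equal to 4/8 = 0.5 gives K = L.
Substituting into Q = 81: 3·L^(1/4)·(L)^(1/2) = 81.
Solving, L = 81 and K = 81.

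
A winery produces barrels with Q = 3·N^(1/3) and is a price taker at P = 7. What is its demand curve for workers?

N(w) = (7/w)^(3/2)

MP_N = (1/3)·3·N^(-2/3) = N^(-2/3).
Setting P·MP_N = w: 7·N^(-2/3) = w.
Solving for N: N^(-2/3) = w/7, so N = (7/w)^(3/2).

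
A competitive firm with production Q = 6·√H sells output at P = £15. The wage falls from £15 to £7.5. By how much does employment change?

From P·MP_H = w with MP_H = 3·H^(-1/2), the labor demand is H(w) = (45/w)^(2).
At w = 15: H = 9. At w = 7.5: H = 36.
ΔH = 36 − 9 = 27.

ΔH = 27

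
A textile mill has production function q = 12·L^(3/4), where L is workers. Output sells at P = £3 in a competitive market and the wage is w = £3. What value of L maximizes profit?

MP_L = (3/4)·12·L^(-1/4) = 9·L^(-1/4).
Profit maximization for a price taker requires P·MP_L = w: 3·9·L^(-1/4) = 3.
So L^(-1/4) = 1/9, which gives L = 6561.

L* = 6561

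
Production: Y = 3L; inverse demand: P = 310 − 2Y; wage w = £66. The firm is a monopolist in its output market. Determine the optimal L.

L* = 24

Marginal revenue from the inverse demand is MR = 310 − 4Y.
The marginal product is MP_L = 3.
A monopolist hires until marginal revenue product equals the wage: MR·MP_L = w.
(310 − 12L)·3 = 66, so L = 24.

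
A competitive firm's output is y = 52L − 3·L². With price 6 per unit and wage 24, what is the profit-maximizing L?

L* = 8

The marginal product of L is MP_L = 52 − 6L.
A price-taking firm hires until the value of the marginal product equals the wage: P·MP_L = w, so 6·(52 − 6L) = 24.
Then 52 − 6L = 4, giving L = 8.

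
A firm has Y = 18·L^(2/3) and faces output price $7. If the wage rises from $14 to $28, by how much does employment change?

From P·MP_L = w with MP_L = 12·L^(-1/3), the labor demand is L(w) = (84/w)^(3).
At w = 14: L = 216. At w = 28: L = 27.
ΔL = 27 − 216 = -189.

ΔL = -189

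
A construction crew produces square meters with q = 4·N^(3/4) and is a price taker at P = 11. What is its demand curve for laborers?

MP_N = (3/4)·4·N^(-1/4) = 3·N^(-1/4).
Setting P·MP_N = w: 33·N^(-1/4) = w.
Solving for N: N^(-1/4) = w/33, so N = (33/w)^(4).

N(w) = 1185921/w^(4)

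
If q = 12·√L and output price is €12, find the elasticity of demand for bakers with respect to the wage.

ε = -2

MP_L = (1/2)·12·L^(-1/2), so P·MP_L = w gives 72·L^(-1/2) = w.
Solving, L(w) = (72/w)^(2). This is a constant-elasticity form: L ∝ w^(−2), so ε = −2.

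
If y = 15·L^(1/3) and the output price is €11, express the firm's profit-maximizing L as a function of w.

L(w) = (55/w)^(3/2)

MP_L = (1/3)·15·L^(-2/3) = 5·L^(-2/3).
Setting P·MP_L = w: 55·L^(-2/3) = w.
Solving for L: L^(-2/3) = w/55, so L = (55/w)^(3/2).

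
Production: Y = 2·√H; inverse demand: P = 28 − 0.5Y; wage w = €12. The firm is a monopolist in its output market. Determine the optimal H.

H* = 4

Marginal revenue from the inverse demand is MR = 28 − Y.
The marginal product is MP_H = H^(-1/2).
A monopolist hires until marginal revenue product equals the wage: MR·MP_H = w.
At H, Y = 2·√H. Substituting and solving: (28 − 2·√H)·H^(-1/2) = 12 gives H = 4.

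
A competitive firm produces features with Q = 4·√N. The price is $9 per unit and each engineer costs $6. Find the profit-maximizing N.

MP_N = (1/2)·4·N^(-1/2) = 2·N^(-1/2).
Profit maximization for a price taker requires P·MP_N = w: 9·2·N^(-1/2) = 6.
So N^(-1/2) = 1/3, which gives N = 9.

N* = 9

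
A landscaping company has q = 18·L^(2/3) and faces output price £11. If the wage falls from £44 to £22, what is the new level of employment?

L* = 216

From P·MP_L = w with MP_L = 12·L^(-1/3), the labor demand is L(w) = (132/w)^(3).
At w = 44: L = 27. At w = 22: L = 216.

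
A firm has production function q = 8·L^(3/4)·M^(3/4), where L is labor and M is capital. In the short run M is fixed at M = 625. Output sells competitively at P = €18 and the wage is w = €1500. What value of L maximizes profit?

L* = 6561

With M = 625, MP_L = (3/4)·8·L^(-1/4)·625^(3/4) = 750·L^(-1/4).
Profit maximization for a price taker requires P·MP_L = w: 18·750·L^(-1/4) = 1500.
So L^(-1/4) = 1/9, which gives L = 6561.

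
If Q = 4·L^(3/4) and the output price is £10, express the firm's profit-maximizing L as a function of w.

L(w) = 810000/w^(4)

MP_L = (3/4)·4·L^(-1/4) = 3·L^(-1/4).
Setting P·MP_L = w: 30·L^(-1/4) = w.
Solving for L: L^(-1/4) = w/30, so L = (30/w)^(4).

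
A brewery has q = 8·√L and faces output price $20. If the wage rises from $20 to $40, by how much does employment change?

From P·MP_L = w with MP_L = 4·L^(-1/2), the labor demand is L(w) = (80/w)^(2).
At w = 20: L = 16. At w = 40: L = 4.
ΔL = 4 − 16 = -12.

ΔL = -12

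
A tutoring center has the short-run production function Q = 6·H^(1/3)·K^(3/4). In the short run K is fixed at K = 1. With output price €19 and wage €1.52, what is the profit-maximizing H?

With K = 1, MP_H = (1/3)·6·H^(-2/3)·1^(3/4) = 2·H^(-2/3).
Profit maximization for a price taker requires P·MP_H = w: 19·2·H^(-2/3) = 1.52.
So H^(-2/3) = 0.04, which gives H = 125.

H* = 125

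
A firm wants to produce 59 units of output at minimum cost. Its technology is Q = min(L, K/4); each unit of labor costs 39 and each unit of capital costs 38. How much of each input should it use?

L* = 59, K* = 236

With a fixed-proportions technology, the cost-minimizing bundle uses no slack in either input: L = K/4 = Q.
So L = 59 and K = 4·59 = 236.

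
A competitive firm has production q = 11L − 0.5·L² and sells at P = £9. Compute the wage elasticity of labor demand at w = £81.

From P·MP_L = w with MP_L = 11 − L, labor demand is L(w) = 11 − w/9.
dL/dw = −1/(9) = -1/9.
At w = 81, L = 2, so ε = (dL/dw)·(w/L) = (-1/9)·(81/2) = -4.5.

ε = -4.5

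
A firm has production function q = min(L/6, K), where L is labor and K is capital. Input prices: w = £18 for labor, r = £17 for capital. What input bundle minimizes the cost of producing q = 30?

With a fixed-proportions technology, the cost-minimizing bundle uses no slack in either input: L/6 = K = q.
So L = 6·30 = 180 and K = 30.

L* = 180, K* = 30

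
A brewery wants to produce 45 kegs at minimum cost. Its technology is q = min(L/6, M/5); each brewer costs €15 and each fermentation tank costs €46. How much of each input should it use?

L* = 270, M* = 225

With a fixed-proportions technology, the cost-minimizing bundle uses no slack in either input: L/6 = M/5 = q.
So L = 6·45 = 270 and M = 5·45 = 225.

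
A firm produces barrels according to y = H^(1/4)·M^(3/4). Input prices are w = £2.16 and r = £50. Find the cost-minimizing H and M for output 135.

Cost minimization requires the marginal rate of technical substitution to equal the input-price ratio: MP_H/MP_M = w/r.
Here MP_H/MP_M = (1/4)·(M/H)/(3/4) = (1/3)·(M/H). Setting this equal to 2.16/50 = 0.0432 gives M = 0.1296H.
Substituting into y = 135: H^(1/4)·(0.1296H)^(3/4) = 135.
Solving, H = 625 and M = 81.

H* = 625, M* = 81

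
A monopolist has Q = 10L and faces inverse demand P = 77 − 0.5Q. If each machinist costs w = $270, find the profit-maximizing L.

Marginal revenue from the inverse demand is MR = 77 − Q.
The marginal product is MP_L = 10.
A monopolist hires until marginal revenue product equals the wage: MR·MP_L = w.
(77 − 10L)·10 = 270, so L = 5.

L* = 5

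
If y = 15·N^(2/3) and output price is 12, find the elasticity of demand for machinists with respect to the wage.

ε = -3

MP_N = (2/3)·15·N^(-1/3), so P·MP_N = w gives 120·N^(-1/3) = w.
Solving, N(w) = (120/w)^(3). This is a constant-elasticity form: N ∝ w^(−3), so ε = −3.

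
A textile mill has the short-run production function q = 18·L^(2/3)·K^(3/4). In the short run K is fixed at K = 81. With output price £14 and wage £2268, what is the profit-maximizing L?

With K = 81, MP_L = (2/3)·18·L^(-1/3)·81^(3/4) = 324·L^(-1/3).
Profit maximization for a price taker requires P·MP_L = w: 14·324·L^(-1/3) = 2268.
So L^(-1/3) = 0.5, which gives L = 8.

L* = 8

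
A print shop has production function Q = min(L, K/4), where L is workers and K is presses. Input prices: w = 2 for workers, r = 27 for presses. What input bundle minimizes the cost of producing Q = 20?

With a fixed-proportions technology, the cost-minimizing bundle uses no slack in either input: L = K/4 = Q.
So L = 20 and K = 4·20 = 80.

L* = 20, K* = 80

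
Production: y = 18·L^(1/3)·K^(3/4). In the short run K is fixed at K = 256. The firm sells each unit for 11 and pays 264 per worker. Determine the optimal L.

With K = 256, MP_L = (1/3)·18·L^(-2/3)·256^(3/4) = 384·L^(-2/3).
Profit maximization for a price taker requires P·MP_L = w: 11·384·L^(-2/3) = 264.
So L^(-2/3) = 0.0625, which gives L = 64.

L* = 64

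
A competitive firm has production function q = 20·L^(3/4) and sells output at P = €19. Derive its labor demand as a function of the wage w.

MP_L = (3/4)·20·L^(-1/4) = 15·L^(-1/4).
Setting P·MP_L = w: 285·L^(-1/4) = w.
Solving for L: L^(-1/4) = w/285, so L = (285/w)^(4).

L(w) = (285/w)^(4)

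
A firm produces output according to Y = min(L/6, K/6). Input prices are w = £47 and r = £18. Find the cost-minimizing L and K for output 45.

L* = 270, K* = 270

With a fixed-proportions technology, the cost-minimizing bundle uses no slack in either input: L/6 = K/6 = Y.
So L = 6·45 = 270 and K = 6·45 = 270.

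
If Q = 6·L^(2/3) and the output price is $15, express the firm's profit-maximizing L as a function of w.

MP_L = (2/3)·6·L^(-1/3) = 4·L^(-1/3).
Setting P·MP_L = w: 60·L^(-1/3) = w.
Solving for L: L^(-1/3) = w/60, so L = (60/w)^(3).

L(w) = 216000/w³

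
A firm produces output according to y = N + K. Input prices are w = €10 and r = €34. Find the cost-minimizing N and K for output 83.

N* = 83, K* = 0

The inputs are perfect substitutes, so the firm uses whichever has the lower cost per unit of output.
Cost per unit of output via N is 10; via K it is 34. N is cheaper.
Producing y = 83 with N alone: N = 83, K = 0.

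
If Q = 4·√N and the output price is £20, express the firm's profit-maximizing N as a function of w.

N(w) = 1600/w²

MP_N = (1/2)·4·N^(-1/2) = 2·N^(-1/2).
Setting P·MP_N = w: 40·N^(-1/2) = w.
Solving for N: N^(-1/2) = w/40, so N = (40/w)^(2).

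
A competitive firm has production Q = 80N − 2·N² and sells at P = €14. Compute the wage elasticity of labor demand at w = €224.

From P·MP_N = w with MP_N = 80 − 4N, labor demand is N(w) = (80 − w/14)/4.
dN/dw = −1/(56) = -1/56.
At w = 224, N = 16, so ε = (dN/dw)·(w/N) = (-1/56)·(224/16) = -0.25.

ε = -0.25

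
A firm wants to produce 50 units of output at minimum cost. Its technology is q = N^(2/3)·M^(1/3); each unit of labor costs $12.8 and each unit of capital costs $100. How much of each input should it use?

Cost minimization requires the marginal rate of technical substitution to equal the input-price ratio: MP_N/MP_M = w/r.
Here MP_N/MP_M = (2/3)·(M/N)/(1/3) = 2·(M/N). Setting this equal to 12.8/100 = 0.128 gives M = 0.064N.
Substituting into q = 50: N^(2/3)·(0.064N)^(1/3) = 50.
Solving, N = 125 and M = 8.

N* = 125, M* = 8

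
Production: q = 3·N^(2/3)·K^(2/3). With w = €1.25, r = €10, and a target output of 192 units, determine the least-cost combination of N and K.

Cost minimization requires the marginal rate of technical substitution to equal the input-price ratio: MP_N/MP_K = w/r.
Here MP_N/MP_K = (2/3)·(K/N)/(2/3) = (K/N). Setting this equal to 1.25/10 = 0.125 gives K = 0.125N.
Substituting into q = 192: 3·N^(2/3)·(0.125N)^(2/3) = 192.
Solving, N = 64 and K = 8.

N* = 64, K* = 8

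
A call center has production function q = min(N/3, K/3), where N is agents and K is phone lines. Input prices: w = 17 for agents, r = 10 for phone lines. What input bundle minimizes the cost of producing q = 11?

N* = 33, K* = 33

With a fixed-proportions technology, the cost-minimizing bundle uses no slack in either input: N/3 = K/3 = q.
So N = 3·11 = 33 and K = 3·11 = 33.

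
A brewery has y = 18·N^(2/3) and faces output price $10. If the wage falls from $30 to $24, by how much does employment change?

ΔN = 61

From P·MP_N = w with MP_N = 12·N^(-1/3), the labor demand is N(w) = (120/w)^(3).
At w = 30: N = 64. At w = 24: N = 125.
ΔN = 125 − 64 = 61.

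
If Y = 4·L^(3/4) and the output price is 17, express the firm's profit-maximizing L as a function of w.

MP_L = (3/4)·4·L^(-1/4) = 3·L^(-1/4).
Setting P·MP_L = w: 51·L^(-1/4) = w.
Solving for L: L^(-1/4) = w/51, so L = (51/w)^(4).

L(w) = 6765201/w^(4)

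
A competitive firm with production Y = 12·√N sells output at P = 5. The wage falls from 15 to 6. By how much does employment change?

ΔN = 21

From P·MP_N = w with MP_N = 6·N^(-1/2), the labor demand is N(w) = (30/w)^(2).
At w = 15: N = 4. At w = 6: N = 25.
ΔN = 25 − 4 = 21.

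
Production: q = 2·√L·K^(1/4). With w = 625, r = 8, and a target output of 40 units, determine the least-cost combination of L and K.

Cost minimization requires the marginal rate of technical substitution to equal the input-price ratio: MP_L/MP_K = w/r.
Here MP_L/MP_K = (1/2)·(K/L)/(1/4) = 2·(K/L). Setting this equal to 625/8 = 78.125 gives K = 39.0625L.
Substituting into q = 40: 2·L^(1/2)·(39.0625L)^(1/4) = 40.
Solving, L = 16 and K = 625.

L* = 16, K* = 625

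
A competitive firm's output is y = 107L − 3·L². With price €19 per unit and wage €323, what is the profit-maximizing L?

The marginal product of L is MP_L = 107 − 6L.
A price-taking firm hires until the value of the marginal product equals the wage: P·MP_L = w, so 19·(107 − 6L) = 323.
Then 107 − 6L = 17, giving L = 15.

L* = 15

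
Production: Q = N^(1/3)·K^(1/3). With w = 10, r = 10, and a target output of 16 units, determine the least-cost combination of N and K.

Cost minimization requires the marginal rate of technical substitution to equal the input-price ratio: MP_N/MP_K = w/r.
Here MP_N/MP_K = (1/3)·(K/N)/(1/3) = (K/N). Setting this equal to 10/10 = 1 gives K = N.
Substituting into Q = 16: N^(1/3)·(N)^(1/3) = 16.
Solving, N = 64 and K = 64.

N* = 64, K* = 64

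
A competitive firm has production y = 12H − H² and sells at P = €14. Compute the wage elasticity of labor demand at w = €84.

From P·MP_H = w with MP_H = 12 − 2H, labor demand is H(w) = (12 − w/14)/2.
dH/dw = −1/(28) = -1/28.
At w = 84, H = 3, so ε = (dH/dw)·(w/H) = (-1/28)·(84/3) = -1.

ε = -1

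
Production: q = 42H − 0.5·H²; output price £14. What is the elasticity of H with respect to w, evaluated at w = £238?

ε = -0.68

From P·MP_H = w with MP_H = 42 − H, labor demand is H(w) = 42 − w/14.
dH/dw = −1/(14) = -1/14.
At w = 238, H = 25, so ε = (dH/dw)·(w/H) = (-1/14)·(238/25) = -0.68.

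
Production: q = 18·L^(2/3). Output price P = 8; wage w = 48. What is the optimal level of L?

MP_L = (2/3)·18·L^(-1/3) = 12·L^(-1/3).
Profit maximization for a price taker requires P·MP_L = w: 8·12·L^(-1/3) = 48.
So L^(-1/3) = 0.5, which gives L = 8.

L* = 8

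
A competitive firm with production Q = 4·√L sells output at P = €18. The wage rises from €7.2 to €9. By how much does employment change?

ΔL = -9

From P·MP_L = w with MP_L = 2·L^(-1/2), the labor demand is L(w) = (36/w)^(2).
At w = 7.2: L = 25. At w = 9: L = 16.
ΔL = 16 − 25 = -9.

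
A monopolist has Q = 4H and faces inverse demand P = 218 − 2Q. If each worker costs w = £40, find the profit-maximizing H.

H* = 13

Marginal revenue from the inverse demand is MR = 218 − 4Q.
The marginal product is MP_H = 4.
A monopolist hires until marginal revenue product equals the wage: MR·MP_H = w.
(218 − 16H)·4 = 40, so H = 13.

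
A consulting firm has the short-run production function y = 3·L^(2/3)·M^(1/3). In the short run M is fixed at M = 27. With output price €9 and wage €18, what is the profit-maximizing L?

With M = 27, MP_L = (2/3)·3·L^(-1/3)·27^(1/3) = 6·L^(-1/3).
Profit maximization for a price taker requires P·MP_L = w: 9·6·L^(-1/3) = 18.
So L^(-1/3) = 1/3, which gives L = 27.

L* = 27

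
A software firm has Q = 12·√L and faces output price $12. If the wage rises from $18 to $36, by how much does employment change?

From P·MP_L = w with MP_L = 6·L^(-1/2), the labor demand is L(w) = (72/w)^(2).
At w = 18: L = 16. At w = 36: L = 4.
ΔL = 4 − 16 = -12.

ΔL = -12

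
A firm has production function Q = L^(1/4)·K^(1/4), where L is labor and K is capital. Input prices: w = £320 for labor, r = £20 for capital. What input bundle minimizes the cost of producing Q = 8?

Cost minimization requires the marginal rate of technical substitution to equal the input-price ratio: MP_L/MP_K = w/r.
Here MP_L/MP_K = (1/4)·(K/L)/(1/4) = (K/L). Setting this equal to 320/20 = 16 gives K = 16L.
Substituting into Q = 8: L^(1/4)·(16L)^(1/4) = 8.
Solving, L = 16 and K = 256.

L* = 16, K* = 256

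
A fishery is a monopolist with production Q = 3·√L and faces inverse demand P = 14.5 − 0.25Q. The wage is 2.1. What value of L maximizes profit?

Marginal revenue from the inverse demand is MR = 14.5 − 0.5Q.
The marginal product is MP_L = 1.5·L^(-1/2).
A monopolist hires until marginal revenue product equals the wage: MR·MP_L = w.
At L, Q = 3·√L. Substituting and solving: (14.5 − 1.5·√L)·1.5·L^(-1/2) = 2.1 gives L = 25.

L* = 25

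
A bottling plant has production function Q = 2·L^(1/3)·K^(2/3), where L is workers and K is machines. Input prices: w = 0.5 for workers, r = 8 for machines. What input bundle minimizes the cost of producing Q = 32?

L* = 64, K* = 8

Cost minimization requires the marginal rate of technical substitution to equal the input-price ratio: MP_L/MP_K = w/r.
Here MP_L/MP_K = (1/3)·(K/L)/(2/3) = 0.5·(K/L). Setting this equal to 0.5/8 = 0.0625 gives K = 0.125L.
Substituting into Q = 32: 2·L^(1/3)·(0.125L)^(2/3) = 32.
Solving, L = 64 and K = 8.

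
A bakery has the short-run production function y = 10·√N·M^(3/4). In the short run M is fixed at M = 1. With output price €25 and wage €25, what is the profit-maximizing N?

N* = 25

With M = 1, MP_N = (1/2)·10·N^(-1/2)·1^(3/4) = 5·N^(-1/2).
Profit maximization for a price taker requires P·MP_N = w: 25·5·N^(-1/2) = 25.
So N^(-1/2) = 0.2, which gives N = 25.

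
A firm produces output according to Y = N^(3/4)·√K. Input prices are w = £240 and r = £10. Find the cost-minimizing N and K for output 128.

N* = 16, K* = 256

Cost minimization requires the marginal rate of technical substitution to equal the input-price ratio: MP_N/MP_K = w/r.
Here MP_N/MP_K = (3/4)·(K/N)/(1/2) = 1.5·(K/N). Setting this equal to 240/10 = 24 gives K = 16N.
Substituting into Y = 128: N^(3/4)·(16N)^(1/2) = 128.
Solving, N = 16 and K = 256.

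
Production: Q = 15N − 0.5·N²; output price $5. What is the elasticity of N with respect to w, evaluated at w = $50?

ε = -2

From P·MP_N = w with MP_N = 15 − N, labor demand is N(w) = 15 − w/5.
dN/dw = −1/(5) = -0.2.
At w = 50, N = 5, so ε = (dN/dw)·(w/N) = (-0.2)·(50/5) = -2.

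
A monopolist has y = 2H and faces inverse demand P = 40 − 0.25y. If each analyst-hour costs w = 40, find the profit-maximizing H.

Marginal revenue from the inverse demand is MR = 40 − 0.5y.
The marginal product is MP_H = 2.
A monopolist hires until marginal revenue product equals the wage: MR·MP_H = w.
(40 − H)·2 = 40, so H = 20.

H* = 20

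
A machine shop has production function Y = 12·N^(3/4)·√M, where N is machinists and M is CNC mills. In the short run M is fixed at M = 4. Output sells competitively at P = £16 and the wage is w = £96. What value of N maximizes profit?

N* = 81

With M = 4, MP_N = (3/4)·12·N^(-1/4)·4^(1/2) = 18·N^(-1/4).
Profit maximization for a price taker requires P·MP_N = w: 16·18·N^(-1/4) = 96.
So N^(-1/4) = 1/3, which gives N = 81.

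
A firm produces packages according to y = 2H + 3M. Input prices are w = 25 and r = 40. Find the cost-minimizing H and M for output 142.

The inputs are perfect substitutes, so the firm uses whichever has the lower cost per unit of output.
Cost per unit of output via H is w/2 = 12.5; via M it is r/3 = 40/3. H is cheaper.
Producing y = 142 with H alone: H = 71, M = 0.

H* = 71, M* = 0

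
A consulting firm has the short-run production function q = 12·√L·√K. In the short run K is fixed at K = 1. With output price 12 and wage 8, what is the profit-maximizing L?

L* = 81

With K = 1, MP_L = (1/2)·12·L^(-1/2)·1^(1/2) = 6·L^(-1/2).
Profit maximization for a price taker requires P·MP_L = w: 12·6·L^(-1/2) = 8.
So L^(-1/2) = 1/9, which gives L = 81.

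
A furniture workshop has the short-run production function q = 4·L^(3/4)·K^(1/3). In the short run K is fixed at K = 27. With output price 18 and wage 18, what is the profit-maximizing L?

L* = 6561

With K = 27, MP_L = (3/4)·4·L^(-1/4)·27^(1/3) = 9·L^(-1/4).
Profit maximization for a price taker requires P·MP_L = w: 18·9·L^(-1/4) = 18.
So L^(-1/4) = 1/9, which gives L = 6561.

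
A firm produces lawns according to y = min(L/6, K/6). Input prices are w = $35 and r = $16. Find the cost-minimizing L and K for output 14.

With a fixed-proportions technology, the cost-minimizing bundle uses no slack in either input: L/6 = K/6 = y.
So L = 6·14 = 84 and K = 6·14 = 84.

L* = 84, K* = 84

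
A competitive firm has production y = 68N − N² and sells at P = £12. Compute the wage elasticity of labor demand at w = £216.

ε = -0.36

From P·MP_N = w with MP_N = 68 − 2N, labor demand is N(w) = (68 − w/12)/2.
dN/dw = −1/(24) = -1/24.
At w = 216, N = 25, so ε = (dN/dw)·(w/N) = (-1/24)·(216/25) = -0.36.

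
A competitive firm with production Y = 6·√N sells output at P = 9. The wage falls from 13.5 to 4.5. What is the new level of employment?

N* = 36

From P·MP_N = w with MP_N = 3·N^(-1/2), the labor demand is N(w) = (27/w)^(2).
At w = 13.5: N = 4. At w = 4.5: N = 36.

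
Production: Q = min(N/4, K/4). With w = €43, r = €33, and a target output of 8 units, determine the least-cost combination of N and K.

N* = 32, K* = 32

With a fixed-proportions technology, the cost-minimizing bundle uses no slack in either input: N/4 = K/4 = Q.
So N = 4·8 = 32 and K = 4·8 = 32.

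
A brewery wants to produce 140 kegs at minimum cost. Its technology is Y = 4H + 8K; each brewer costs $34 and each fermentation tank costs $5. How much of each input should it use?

H* = 0, K* = 17.5

The inputs are perfect substitutes, so the firm uses whichever has the lower cost per unit of output.
Cost per unit of output via H is w/4 = 8.5; via K it is r/8 = 0.625. K is cheaper.
Producing Y = 140 with K alone: H = 0, K = 17.5.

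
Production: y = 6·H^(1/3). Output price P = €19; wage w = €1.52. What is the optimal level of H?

MP_H = (1/3)·6·H^(-2/3) = 2·H^(-2/3).
Profit maximization for a price taker requires P·MP_H = w: 19·2·H^(-2/3) = 1.52.
So H^(-2/3) = 0.04, which gives H = 125.

H* = 125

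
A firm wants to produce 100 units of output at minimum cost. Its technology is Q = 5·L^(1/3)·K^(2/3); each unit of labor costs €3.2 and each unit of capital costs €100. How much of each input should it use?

L* = 125, K* = 8

Cost minimization requires the marginal rate of technical substitution to equal the input-price ratio: MP_L/MP_K = w/r.
Here MP_L/MP_K = (1/3)·(K/L)/(2/3) = 0.5·(K/L). Setting this equal to 3.2/100 = 0.032 gives K = 0.064L.
Substituting into Q = 100: 5·L^(1/3)·(0.064L)^(2/3) = 100.
Solving, L = 125 and K = 8.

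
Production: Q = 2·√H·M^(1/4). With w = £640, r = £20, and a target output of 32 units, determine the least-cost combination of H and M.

Cost minimization requires the marginal rate of technical substitution to equal the input-price ratio: MP_H/MP_M = w/r.
Here MP_H/MP_M = (1/2)·(M/H)/(1/4) = 2·(M/H). Setting this equal to 640/20 = 32 gives M = 16H.
Substituting into Q = 32: 2·H^(1/2)·(16H)^(1/4) = 32.
Solving, H = 16 and M = 256.

H* = 16, M* = 256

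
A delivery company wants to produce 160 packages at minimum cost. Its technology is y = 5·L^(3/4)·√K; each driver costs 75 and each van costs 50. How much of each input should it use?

Cost minimization requires the marginal rate of technical substitution to equal the input-price ratio: MP_L/MP_K = w/r.
Here MP_L/MP_K = (3/4)·(K/L)/(1/2) = 1.5·(K/L). Setting this equal to 75/50 = 1.5 gives K = L.
Substituting into y = 160: 5·L^(3/4)·(L)^(1/2) = 160.
Solving, L = 16 and K = 16.

L* = 16, K* = 16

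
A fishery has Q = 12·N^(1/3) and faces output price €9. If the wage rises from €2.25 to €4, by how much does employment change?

ΔN = -37

From P·MP_N = w with MP_N = 4·N^(-2/3), the labor demand is N(w) = (36/w)^(3/2).
At w = 2.25: N = 64. At w = 4: N = 27.
ΔN = 27 − 64 = -37.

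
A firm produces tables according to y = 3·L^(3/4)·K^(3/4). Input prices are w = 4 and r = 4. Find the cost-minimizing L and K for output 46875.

Cost minimization requires the marginal rate of technical substitution to equal the input-price ratio: MP_L/MP_K = w/r.
Here MP_L/MP_K = (3/4)·(K/L)/(3/4) = (K/L). Setting this equal to 4/4 = 1 gives K = L.
Substituting into y = 46875: 3·L^(3/4)·(L)^(3/4) = 46875.
Solving, L = 625 and K = 625.

L* = 625, K* = 625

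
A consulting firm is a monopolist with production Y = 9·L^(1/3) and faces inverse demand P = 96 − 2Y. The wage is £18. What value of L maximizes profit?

L* = 8

Marginal revenue from the inverse demand is MR = 96 − 4Y.
The marginal product is MP_L = 3·L^(-2/3).
A monopolist hires until marginal revenue product equals the wage: MR·MP_L = w.
At L, Y = 9·L^(1/3). Substituting and solving: (96 − 36·L^(1/3))·3·L^(-2/3) = 18 gives L = 8.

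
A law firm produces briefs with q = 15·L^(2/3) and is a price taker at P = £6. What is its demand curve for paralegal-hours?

L(w) = 216000/w³

MP_L = (2/3)·15·L^(-1/3) = 10·L^(-1/3).
Setting P·MP_L = w: 60·L^(-1/3) = w.
Solving for L: L^(-1/3) = w/60, so L = (60/w)^(3).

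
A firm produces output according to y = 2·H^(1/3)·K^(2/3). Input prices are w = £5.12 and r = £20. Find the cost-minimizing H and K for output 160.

Cost minimization requires the marginal rate of technical substitution to equal the input-price ratio: MP_H/MP_K = w/r.
Here MP_H/MP_K = (1/3)·(K/H)/(2/3) = 0.5·(K/H). Setting this equal to 5.12/20 = 0.256 gives K = 0.512H.
Substituting into y = 160: 2·H^(1/3)·(0.512H)^(2/3) = 160.
Solving, H = 125 and K = 64.

H* = 125, K* = 64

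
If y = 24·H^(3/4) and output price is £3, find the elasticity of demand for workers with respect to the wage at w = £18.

ε = -4

MP_H = (3/4)·24·H^(-1/4), so P·MP_H = w gives 54·H^(-1/4) = w.
Solving, H(w) = (54/w)^(4). This is a constant-elasticity form: H ∝ w^(−4), so ε = −4.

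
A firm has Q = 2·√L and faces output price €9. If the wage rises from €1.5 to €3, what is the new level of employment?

From P·MP_L = w with MP_L = L^(-1/2), the labor demand is L(w) = (9/w)^(2).
At w = 1.5: L = 36. At w = 3: L = 9.

L* = 9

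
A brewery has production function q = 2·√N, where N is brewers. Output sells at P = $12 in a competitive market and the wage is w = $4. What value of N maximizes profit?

N* = 9

MP_N = (1/2)·2·N^(-1/2) = N^(-1/2).
Profit maximization for a price taker requires P·MP_N = w: 12·N^(-1/2) = 4.
So N^(-1/2) = 1/3, which gives N = 9.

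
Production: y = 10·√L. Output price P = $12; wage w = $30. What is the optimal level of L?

L* = 4

MP_L = (1/2)·10·L^(-1/2) = 5·L^(-1/2).
Profit maximization for a price taker requires P·MP_L = w: 12·5·L^(-1/2) = 30.
So L^(-1/2) = 0.5, which gives L = 4.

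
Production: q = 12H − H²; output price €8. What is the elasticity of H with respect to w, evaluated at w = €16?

From P·MP_H = w with MP_H = 12 − 2H, labor demand is H(w) = (12 − w/8)/2.
dH/dw = −1/(16) = -0.0625.
At w = 16, H = 5, so ε = (dH/dw)·(w/H) = (-0.0625)·(16/5) = -0.2.

ε = -0.2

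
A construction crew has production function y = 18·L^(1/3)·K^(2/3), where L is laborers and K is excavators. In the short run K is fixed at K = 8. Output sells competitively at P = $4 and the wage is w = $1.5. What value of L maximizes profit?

With K = 8, MP_L = (1/3)·18·L^(-2/3)·8^(2/3) = 24·L^(-2/3).
Profit maximization for a price taker requires P·MP_L = w: 4·24·L^(-2/3) = 1.5.
So L^(-2/3) = 0.015625, which gives L = 512.

L* = 512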